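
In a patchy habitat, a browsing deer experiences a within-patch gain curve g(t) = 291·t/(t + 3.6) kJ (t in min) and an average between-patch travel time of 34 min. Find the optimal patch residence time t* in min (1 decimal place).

Optimal t* satisfies g'(t*) = g(t*)/(T + t*).
g'(t) = 291·3.6/(t + 3.6)². Setting 291·3.6/(t+3.6)² = 291t/[(t+3.6)(34+t)] gives 3.6(34+t) = t(t+3.6), so t² = 3.6×34 = 122.4.
t* = √122.4 = 11.06 min.

11.1 min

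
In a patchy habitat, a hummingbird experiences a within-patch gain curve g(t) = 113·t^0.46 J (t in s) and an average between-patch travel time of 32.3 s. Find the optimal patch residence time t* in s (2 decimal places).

Optimal t* satisfies g'(t*) = g(t*)/(T + t*).
g'(t) = 0.46·113·t^-0.54. Setting 0.46·113·t^-0.54 = 113·t^0.46/(32.3+t) gives 0.46(32.3+t) = t, so 0.54·t = 0.46×32.3.
t* = 0.46×32.3/0.54 = 27.51 s.

27.51 s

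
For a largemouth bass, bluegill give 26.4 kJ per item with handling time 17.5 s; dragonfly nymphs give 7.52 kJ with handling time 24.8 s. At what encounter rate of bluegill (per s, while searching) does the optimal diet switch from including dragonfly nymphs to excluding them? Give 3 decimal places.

At the threshold, the rate on bluegill alone equals the profitability of dragonfly nymphs: λ·26.4/(1 + λ·17.5) = 7.52/24.8 = 0.3032.
Rearranging, λ(26.4 − 0.3032×17.5) = 0.3032, so λ = 0.3032/21.09 = 0.01438 per s.

0.014 per s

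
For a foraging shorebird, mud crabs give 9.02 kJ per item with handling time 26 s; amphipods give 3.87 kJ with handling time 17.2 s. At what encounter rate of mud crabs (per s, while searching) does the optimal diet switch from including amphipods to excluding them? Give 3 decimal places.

0.071 per s

Drop amphipods once their profitability E₂/h₂ falls below the rate achievable on mud crabs alone: E₂/h₂ = λE₁/(1 + λh₁).
Solve for λ: λE₁h₂ = E₂(1 + λh₁) → λ(E₁h₂ − E₂h₁) = E₂ → λ = E₂/(E₁h₂ − E₂h₁).
λ = 3.87/(9.02×17.2 − 3.87×26) = 3.87/54.52 = 0.07098 per s.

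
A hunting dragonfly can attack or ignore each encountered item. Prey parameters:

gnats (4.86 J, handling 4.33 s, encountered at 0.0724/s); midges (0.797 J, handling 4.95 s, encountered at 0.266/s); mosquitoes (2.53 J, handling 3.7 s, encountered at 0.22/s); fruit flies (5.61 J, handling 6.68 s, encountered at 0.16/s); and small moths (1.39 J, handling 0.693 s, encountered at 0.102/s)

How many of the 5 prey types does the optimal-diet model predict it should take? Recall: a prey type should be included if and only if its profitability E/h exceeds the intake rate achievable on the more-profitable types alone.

4

Rank by E/h (J/s): small moths 2.01, gnats 1.12, fruit flies 0.84, mosquitoes 0.684, midges 0.161. Include each in turn until the next type's E/h falls below the running intake rate.
Rate on top 1: 0.1324. gnats: 1.12 > 0.1324 → include.
Rate on top 2: 0.3566. fruit flies: 0.84 > 0.3566 → include.
Rate on top 3: 0.5672. mosquitoes: 0.684 > 0.5672 → include.
Rate on top 4: 0.5962. midges: 0.161 < 0.5962 → exclude; stop.
Optimal diet: small moths, gnats, fruit flies, mosquitoes — 4 of 5 types.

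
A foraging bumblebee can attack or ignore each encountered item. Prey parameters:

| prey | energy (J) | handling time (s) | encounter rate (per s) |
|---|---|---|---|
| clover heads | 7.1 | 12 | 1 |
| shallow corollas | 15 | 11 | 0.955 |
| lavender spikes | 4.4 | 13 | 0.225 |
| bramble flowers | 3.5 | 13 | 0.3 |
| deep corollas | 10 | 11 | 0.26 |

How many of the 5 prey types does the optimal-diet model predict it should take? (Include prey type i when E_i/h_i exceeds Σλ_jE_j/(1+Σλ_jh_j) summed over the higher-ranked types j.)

E/h in descending order: shallow corollas 1.36, deep corollas 0.909, clover heads 0.592, lavender spikes 0.338, bramble flowers 0.269 J/s. The optimal diet is the largest prefix of this list for which every included type satisfies E_i/h_i > R on the types above it.
Rate on top 1: 1.245. deep corollas: 0.909 < 1.245 → exclude; stop.
Optimal diet: shallow corollas — 1 of 5 types.

1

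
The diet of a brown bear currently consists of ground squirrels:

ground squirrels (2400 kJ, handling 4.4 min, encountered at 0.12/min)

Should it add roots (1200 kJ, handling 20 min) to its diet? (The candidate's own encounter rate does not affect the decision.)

Intake rate on the current diet: R = (0.12×2400) / (1 + 0.12×4.4) = 288/1.528 = 188.5 kJ/min.
roots: E/h = 1200/20 = 60 kJ/min.
Since 60 < R, time spent handling roots is better spent searching.

No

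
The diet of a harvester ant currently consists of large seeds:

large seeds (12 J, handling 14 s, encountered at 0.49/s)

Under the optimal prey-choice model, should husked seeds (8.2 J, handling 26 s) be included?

Intake rate on the current diet: R = (0.49×12) / (1 + 0.49×14) = 5.88/7.86 = 0.7481 J/s.
Profitability of husked seeds: 8.2/26 = 0.3154 J/s.
0.3154 < 0.7481, so adding husked seeds would lower the average — exclude it.

No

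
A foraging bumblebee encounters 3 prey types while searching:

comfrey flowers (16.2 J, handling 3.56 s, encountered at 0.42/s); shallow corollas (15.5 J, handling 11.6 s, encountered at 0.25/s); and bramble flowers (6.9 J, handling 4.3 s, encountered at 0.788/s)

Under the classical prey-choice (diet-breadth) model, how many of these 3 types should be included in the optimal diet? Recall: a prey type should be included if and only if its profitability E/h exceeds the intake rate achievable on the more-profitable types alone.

Profitabilities (E/h, J/s): comfrey flowers 4.55, bramble flowers 1.6, shallow corollas 1.34. Add prey in this order while the next type's profitability exceeds the intake rate on those already taken.
Rate on top 1: 2.727. bramble flowers: 1.6 < 2.727 → exclude; stop.
Optimal diet: comfrey flowers — 1 of 3 types.

1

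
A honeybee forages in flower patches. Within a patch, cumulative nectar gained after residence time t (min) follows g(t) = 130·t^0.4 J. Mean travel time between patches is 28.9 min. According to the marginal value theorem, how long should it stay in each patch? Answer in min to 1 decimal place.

Maximise g(t)/(T+t): set derivative to zero → g'(t)(T+t) = g(t).
g'(t) = 0.4·130·t^-0.6. Setting 0.4·130·t^-0.6 = 130·t^0.4/(28.9+t) gives 0.4(28.9+t) = t, so 0.60·t = 0.4×28.9.
t* = 0.4×28.9/0.60 = 19.27 min.

19.3 min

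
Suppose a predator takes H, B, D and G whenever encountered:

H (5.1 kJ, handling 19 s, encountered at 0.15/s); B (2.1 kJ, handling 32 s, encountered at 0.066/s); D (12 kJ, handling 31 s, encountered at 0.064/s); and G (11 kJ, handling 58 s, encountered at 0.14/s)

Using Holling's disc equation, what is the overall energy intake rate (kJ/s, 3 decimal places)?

R = (0.15×5.1 + 0.066×2.1 + 0.064×12 + 0.14×11) / (1 + 0.15×19 + 0.066×32 + 0.064×31 + 0.14×58) = 3.212/16.07 = 0.1999 kJ/s.

0.200 kJ/s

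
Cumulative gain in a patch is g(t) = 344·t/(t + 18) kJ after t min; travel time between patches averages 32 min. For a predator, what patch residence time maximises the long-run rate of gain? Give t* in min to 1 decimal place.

By the marginal value theorem, leave when the instantaneous gain rate g'(t) equals the habitat-wide average g(t)/(T + t).
g'(t) = 344·18/(t + 18)². Setting 344·18/(t+18)² = 344t/[(t+18)(32+t)] gives 18(32+t) = t(t+18), so t² = 18×32 = 576.
t* = √576 = 24 min.

24.0 min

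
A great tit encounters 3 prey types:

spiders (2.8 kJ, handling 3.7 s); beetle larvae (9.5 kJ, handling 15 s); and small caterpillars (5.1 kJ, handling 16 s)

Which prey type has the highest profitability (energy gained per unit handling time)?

In descending order of E/h:
spiders: 2.8/3.7 = 0.757 kJ/s
beetle larvae: 9.5/15 = 0.633 kJ/s
small caterpillars: 5.1/16 = 0.319 kJ/s

spiders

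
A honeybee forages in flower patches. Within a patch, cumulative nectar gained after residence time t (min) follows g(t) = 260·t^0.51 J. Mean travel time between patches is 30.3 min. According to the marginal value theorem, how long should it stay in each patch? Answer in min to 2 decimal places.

Maximise g(t)/(T+t): set derivative to zero → g'(t)(T+t) = g(t).
g'(t) = 0.51·260·t^-0.49. Setting 0.51·260·t^-0.49 = 260·t^0.51/(30.3+t) gives 0.51(30.3+t) = t, so 0.49·t = 0.51×30.3.
t* = 0.51×30.3/0.49 = 31.54 min.

31.54 min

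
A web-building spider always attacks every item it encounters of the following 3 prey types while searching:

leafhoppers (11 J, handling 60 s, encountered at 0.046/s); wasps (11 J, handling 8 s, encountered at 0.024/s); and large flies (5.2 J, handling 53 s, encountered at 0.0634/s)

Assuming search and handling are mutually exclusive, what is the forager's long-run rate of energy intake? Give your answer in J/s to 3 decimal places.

Energy encountered per unit search time: 0.046×11 + 0.024×11 + 0.0634×5.2 = 1.1 J/s.
Handling time per unit search time: 0.046×60 + 0.024×8 + 0.0634×53 = 6.312.
Rate = 1.1/(1 + 6.312) = 0.1504 J/s.

0.150 J/s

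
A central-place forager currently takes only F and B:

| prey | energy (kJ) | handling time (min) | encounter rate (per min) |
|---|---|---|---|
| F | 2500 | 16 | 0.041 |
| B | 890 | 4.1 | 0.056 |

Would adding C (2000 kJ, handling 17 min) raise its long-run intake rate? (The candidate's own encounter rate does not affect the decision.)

Yes

On F and B alone, R = ΣλE/(1+Σλh) = 152.3/1.886 = 80.79 kJ/min.
Profitability of C: 2000/17 = 117.6 kJ/min.
Since 117.6 > R, including C increases the long-run rate.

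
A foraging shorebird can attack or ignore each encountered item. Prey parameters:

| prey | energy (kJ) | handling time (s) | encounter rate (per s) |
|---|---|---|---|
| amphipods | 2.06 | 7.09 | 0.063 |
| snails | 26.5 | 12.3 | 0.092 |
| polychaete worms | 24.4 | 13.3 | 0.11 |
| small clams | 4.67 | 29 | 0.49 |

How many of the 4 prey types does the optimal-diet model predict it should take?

2

E/h in descending order: snails 2.15, polychaete worms 1.83, amphipods 0.291, small clams 0.161 kJ/s. The optimal diet is the largest prefix of this list for which every included type satisfies E_i/h_i > R on the types above it.
Rate on top 1: 1.144. polychaete worms: 1.83 > 1.144 → include.
Rate on top 2: 1.425. amphipods: 0.291 < 1.425 → exclude; stop.
Optimal diet: snails, polychaete worms — 2 of 4 types.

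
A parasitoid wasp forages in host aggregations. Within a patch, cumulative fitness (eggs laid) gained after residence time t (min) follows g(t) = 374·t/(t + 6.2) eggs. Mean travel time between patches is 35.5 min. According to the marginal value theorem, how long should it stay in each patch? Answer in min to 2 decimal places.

Optimal t* satisfies g'(t*) = g(t*)/(T + t*).
g'(t) = 374·6.2/(t + 6.2)². Setting 374·6.2/(t+6.2)² = 374t/[(t+6.2)(35.5+t)] gives 6.2(35.5+t) = t(t+6.2), so t² = 6.2×35.5 = 220.1.
t* = √220.1 = 14.84 min.

14.84 min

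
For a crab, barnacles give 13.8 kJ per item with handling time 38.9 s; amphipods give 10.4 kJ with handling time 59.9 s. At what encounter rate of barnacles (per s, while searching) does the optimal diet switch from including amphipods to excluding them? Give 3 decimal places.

At the threshold, the rate on barnacles alone equals the profitability of amphipods: λ·13.8/(1 + λ·38.9) = 10.4/59.9 = 0.1736.
Rearranging, λ(13.8 − 0.1736×38.9) = 0.1736, so λ = 0.1736/7.046 = 0.02464 per s.

0.025 per s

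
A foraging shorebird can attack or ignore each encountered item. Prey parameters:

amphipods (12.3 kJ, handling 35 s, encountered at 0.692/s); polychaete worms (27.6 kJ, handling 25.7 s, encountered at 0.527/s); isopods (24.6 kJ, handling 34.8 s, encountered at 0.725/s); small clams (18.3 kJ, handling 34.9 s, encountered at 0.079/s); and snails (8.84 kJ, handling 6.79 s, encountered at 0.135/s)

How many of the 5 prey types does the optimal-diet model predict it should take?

2

Profitabilities (E/h, kJ/s): snails 1.3, polychaete worms 1.07, isopods 0.707, small clams 0.524, amphipods 0.351. Add prey in this order while the next type's profitability exceeds the intake rate on those already taken.
Rate on top 1: 0.6226. polychaete worms: 1.07 > 0.6226 → include.
Rate on top 2: 1.018. isopods: 0.707 < 1.018 → exclude; stop.
Optimal diet: snails, polychaete worms — 2 of 5 types.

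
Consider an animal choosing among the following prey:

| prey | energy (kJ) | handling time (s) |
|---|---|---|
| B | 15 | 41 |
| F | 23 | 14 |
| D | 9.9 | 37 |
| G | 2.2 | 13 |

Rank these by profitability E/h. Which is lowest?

In descending order of E/h:
F: 23/14 = 1.64 kJ/s
B: 15/41 = 0.366 kJ/s
D: 9.9/37 = 0.268 kJ/s
G: 2.2/13 = 0.169 kJ/s

G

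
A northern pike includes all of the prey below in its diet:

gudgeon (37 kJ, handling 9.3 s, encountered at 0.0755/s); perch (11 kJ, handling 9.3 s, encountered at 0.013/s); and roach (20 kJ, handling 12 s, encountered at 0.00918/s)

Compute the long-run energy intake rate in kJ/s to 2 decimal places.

R = (0.0755×37 + 0.013×11 + 0.00918×20) / (1 + 0.0755×9.3 + 0.013×9.3 + 0.00918×12) = 3.12/1.933 = 1.614 kJ/s.

1.61 kJ/s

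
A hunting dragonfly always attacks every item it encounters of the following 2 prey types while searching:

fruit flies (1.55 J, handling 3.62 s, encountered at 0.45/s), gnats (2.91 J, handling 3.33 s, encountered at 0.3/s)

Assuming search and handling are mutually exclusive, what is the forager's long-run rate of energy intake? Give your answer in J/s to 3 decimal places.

R = (0.45×1.55 + 0.3×2.91) / (1 + 0.45×3.62 + 0.3×3.33) = 1.571/3.628 = 0.4329 J/s.

0.433 J/s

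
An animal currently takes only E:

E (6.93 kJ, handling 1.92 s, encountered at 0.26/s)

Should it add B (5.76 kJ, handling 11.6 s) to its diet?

No

On E alone, R = ΣλE/(1+Σλh) = 1.802/1.499 = 1.202 kJ/s.
Profitability of B: 5.76/11.6 = 0.4966 kJ/s.
0.4966 < 1.202, so adding B would lower the average — exclude it.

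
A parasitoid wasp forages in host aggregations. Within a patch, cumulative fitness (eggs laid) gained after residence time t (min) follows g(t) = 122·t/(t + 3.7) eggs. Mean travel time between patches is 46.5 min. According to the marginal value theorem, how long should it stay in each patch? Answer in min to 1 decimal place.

By the marginal value theorem, leave when the instantaneous gain rate g'(t) equals the habitat-wide average g(t)/(T + t).
g'(t) = 122·3.7/(t + 3.7)². Setting 122·3.7/(t+3.7)² = 122t/[(t+3.7)(46.5+t)] gives 3.7(46.5+t) = t(t+3.7), so t² = 3.7×46.5 = 172.1.
t* = √172.1 = 13.12 min.

13.1 min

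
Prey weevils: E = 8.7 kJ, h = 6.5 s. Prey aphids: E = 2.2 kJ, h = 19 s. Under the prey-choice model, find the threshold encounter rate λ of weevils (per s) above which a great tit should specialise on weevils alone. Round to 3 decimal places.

0.015 per s

At the threshold, the rate on weevils alone equals the profitability of aphids: λ·8.7/(1 + λ·6.5) = 2.2/19 = 0.1158.
Rearranging, λ(8.7 − 0.1158×6.5) = 0.1158, so λ = 0.1158/7.947 = 0.01457 per s.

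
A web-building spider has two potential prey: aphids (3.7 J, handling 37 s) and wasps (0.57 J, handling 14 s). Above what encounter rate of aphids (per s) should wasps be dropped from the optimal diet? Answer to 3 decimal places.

At the threshold, the rate on aphids alone equals the profitability of wasps: λ·3.7/(1 + λ·37) = 0.57/14 = 0.04071.
Rearranging, λ(3.7 − 0.04071×37) = 0.04071, so λ = 0.04071/2.194 = 0.01856 per s.

0.019 per s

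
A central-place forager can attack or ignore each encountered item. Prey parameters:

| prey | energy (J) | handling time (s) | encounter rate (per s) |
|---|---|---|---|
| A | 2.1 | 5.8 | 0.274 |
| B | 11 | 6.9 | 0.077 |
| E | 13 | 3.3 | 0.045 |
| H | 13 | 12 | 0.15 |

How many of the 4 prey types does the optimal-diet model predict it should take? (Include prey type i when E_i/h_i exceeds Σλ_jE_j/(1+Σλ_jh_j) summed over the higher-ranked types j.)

Profitabilities (E/h, J/s): E 3.94, B 1.59, H 1.08, A 0.362. Add prey in this order while the next type's profitability exceeds the intake rate on those already taken.
Rate on top 1: 0.5094. B: 1.59 > 0.5094 → include.
Rate on top 2: 0.8525. H: 1.08 > 0.8525 → include.
Rate on top 3: 0.9719. A: 0.362 < 0.9719 → exclude; stop.
Optimal diet: E, B, H — 3 of 4 types.

3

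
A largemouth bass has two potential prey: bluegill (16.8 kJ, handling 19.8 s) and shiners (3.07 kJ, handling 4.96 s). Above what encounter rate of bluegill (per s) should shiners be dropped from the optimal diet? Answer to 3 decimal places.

The zero-one rule: include shiners iff E₂/h₂ > λE₁/(1+λh₁). Equality gives the switch point.
λE₁h₂ = E₂ + λE₂h₁ ⇒ λ = E₂/(E₁h₂ − E₂h₁) = 3.07/(83.33 − 60.79) = 0.1362 per s.

0.136 per s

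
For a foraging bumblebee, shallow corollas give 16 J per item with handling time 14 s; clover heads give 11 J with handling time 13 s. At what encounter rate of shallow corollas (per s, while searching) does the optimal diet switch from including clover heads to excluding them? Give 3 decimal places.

Drop clover heads once their profitability E₂/h₂ falls below the rate achievable on shallow corollas alone: E₂/h₂ = λE₁/(1 + λh₁).
Solve for λ: λE₁h₂ = E₂(1 + λh₁) → λ(E₁h₂ − E₂h₁) = E₂ → λ = E₂/(E₁h₂ − E₂h₁).
λ = 11/(16×13 − 11×14) = 11/54 = 0.2037 per s.

0.204 per s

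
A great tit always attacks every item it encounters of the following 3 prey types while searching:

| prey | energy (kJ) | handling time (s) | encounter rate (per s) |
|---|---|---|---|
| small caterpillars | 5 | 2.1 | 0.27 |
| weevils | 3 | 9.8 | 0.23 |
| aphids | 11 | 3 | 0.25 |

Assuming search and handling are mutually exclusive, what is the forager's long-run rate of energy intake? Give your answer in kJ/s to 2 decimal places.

Energy encountered per unit search time: 0.27×5 + 0.23×3 + 0.25×11 = 4.79 kJ/s.
Handling time per unit search time: 0.27×2.1 + 0.23×9.8 + 0.25×3 = 3.571.
Rate = 4.79/(1 + 3.571) = 1.048 kJ/s.

1.05 kJ/s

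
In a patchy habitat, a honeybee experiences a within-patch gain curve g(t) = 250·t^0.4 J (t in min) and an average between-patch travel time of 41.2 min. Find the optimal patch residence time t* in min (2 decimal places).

Optimal t* satisfies g'(t*) = g(t*)/(T + t*).
g'(t) = 0.4·250·t^-0.6. Setting 0.4·250·t^-0.6 = 250·t^0.4/(41.2+t) gives 0.4(41.2+t) = t, so 0.60·t = 0.4×41.2.
t* = 0.4×41.2/0.60 = 27.47 min.

27.47 min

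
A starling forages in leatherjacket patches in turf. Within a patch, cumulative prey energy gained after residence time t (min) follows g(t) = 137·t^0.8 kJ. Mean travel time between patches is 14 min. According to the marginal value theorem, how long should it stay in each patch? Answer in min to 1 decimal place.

56.0 min

Optimal t* satisfies g'(t*) = g(t*)/(T + t*).
g'(t) = 0.8·137·t^-0.2. Setting 0.8·137·t^-0.2 = 137·t^0.8/(14+t) gives 0.8(14+t) = t, so 0.20·t = 0.8×14.
t* = 0.8×14/0.20 = 56 min.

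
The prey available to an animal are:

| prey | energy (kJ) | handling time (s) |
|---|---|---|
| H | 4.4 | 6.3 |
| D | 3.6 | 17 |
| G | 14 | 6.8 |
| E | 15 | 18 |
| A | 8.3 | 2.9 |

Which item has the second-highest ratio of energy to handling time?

G

In descending order of E/h:
A: 8.3/2.9 = 2.86 kJ/s
G: 14/6.8 = 2.06 kJ/s
E: 15/18 = 0.833 kJ/s
H: 4.4/6.3 = 0.698 kJ/s
D: 3.6/17 = 0.212 kJ/s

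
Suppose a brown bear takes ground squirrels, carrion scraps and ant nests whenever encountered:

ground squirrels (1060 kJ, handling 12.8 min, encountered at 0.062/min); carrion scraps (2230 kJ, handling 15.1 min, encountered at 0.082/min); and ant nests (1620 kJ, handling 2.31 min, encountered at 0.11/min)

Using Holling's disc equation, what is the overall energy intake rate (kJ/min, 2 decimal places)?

R = (0.062×1060 + 0.082×2230 + 0.11×1620) / (1 + 0.062×12.8 + 0.082×15.1 + 0.11×2.31) = 426.8/3.286 = 129.9 kJ/min.

129.88 kJ/min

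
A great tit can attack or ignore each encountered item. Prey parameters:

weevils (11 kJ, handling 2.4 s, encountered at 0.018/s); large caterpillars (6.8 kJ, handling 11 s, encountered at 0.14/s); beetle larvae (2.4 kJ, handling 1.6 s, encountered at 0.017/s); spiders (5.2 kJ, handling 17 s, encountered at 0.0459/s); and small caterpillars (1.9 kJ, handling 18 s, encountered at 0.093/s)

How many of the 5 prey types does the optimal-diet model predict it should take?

Profitabilities (E/h, kJ/s): weevils 4.58, beetle larvae 1.5, large caterpillars 0.618, spiders 0.306, small caterpillars 0.106. Add prey in this order while the next type's profitability exceeds the intake rate on those already taken.
Rate on top 1: 0.1898. beetle larvae: 1.5 > 0.1898 → include.
Rate on top 2: 0.2231. large caterpillars: 0.618 > 0.2231 → include.
Rate on top 3: 0.4562. spiders: 0.306 < 0.4562 → exclude; stop.
Optimal diet: weevils, beetle larvae, large caterpillars — 3 of 5 types.

3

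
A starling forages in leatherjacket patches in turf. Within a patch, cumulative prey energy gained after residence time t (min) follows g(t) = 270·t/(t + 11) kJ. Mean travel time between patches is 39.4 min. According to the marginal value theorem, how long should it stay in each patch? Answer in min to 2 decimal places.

20.82 min

Optimal t* satisfies g'(t*) = g(t*)/(T + t*).
g'(t) = 270·11/(t + 11)². Setting 270·11/(t+11)² = 270t/[(t+11)(39.4+t)] gives 11(39.4+t) = t(t+11), so t² = 11×39.4 = 433.4.
t* = √433.4 = 20.82 min.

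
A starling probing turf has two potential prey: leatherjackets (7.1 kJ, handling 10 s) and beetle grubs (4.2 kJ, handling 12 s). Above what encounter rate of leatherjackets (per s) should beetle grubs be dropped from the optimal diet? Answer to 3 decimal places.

The zero-one rule: include beetle grubs iff E₂/h₂ > λE₁/(1+λh₁). Equality gives the switch point.
λE₁h₂ = E₂ + λE₂h₁ ⇒ λ = E₂/(E₁h₂ − E₂h₁) = 4.2/(85.2 − 42) = 0.09722 per s.

0.097 per s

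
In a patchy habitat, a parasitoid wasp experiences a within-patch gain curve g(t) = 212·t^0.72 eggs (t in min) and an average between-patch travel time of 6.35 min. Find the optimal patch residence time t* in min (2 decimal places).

Maximise g(t)/(T+t): set derivative to zero → g'(t)(T+t) = g(t).
g'(t) = 0.72·212·t^-0.28. Setting 0.72·212·t^-0.28 = 212·t^0.72/(6.35+t) gives 0.72(6.35+t) = t, so 0.28·t = 0.72×6.35.
t* = 0.72×6.35/0.28 = 16.33 min.

16.33 min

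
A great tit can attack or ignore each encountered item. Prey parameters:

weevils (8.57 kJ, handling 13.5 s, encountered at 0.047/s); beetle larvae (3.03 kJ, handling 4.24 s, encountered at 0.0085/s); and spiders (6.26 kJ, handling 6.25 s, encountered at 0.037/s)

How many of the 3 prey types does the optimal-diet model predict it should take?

3

Rank by E/h (kJ/s): spiders 1, beetle larvae 0.715, weevils 0.635. Include each in turn until the next type's E/h falls below the running intake rate.
Rate on top 1: 0.1881. beetle larvae: 0.715 > 0.1881 → include.
Rate on top 2: 0.2031. weevils: 0.635 > 0.2031 → include.
Optimal diet: spiders, beetle larvae, weevils — 3 of 3 types.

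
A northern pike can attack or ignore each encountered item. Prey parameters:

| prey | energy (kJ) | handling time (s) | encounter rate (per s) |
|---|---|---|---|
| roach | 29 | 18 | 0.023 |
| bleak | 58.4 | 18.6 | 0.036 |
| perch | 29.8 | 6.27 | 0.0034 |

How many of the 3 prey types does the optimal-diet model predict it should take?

3

Rank by E/h (kJ/s): perch 4.75, bleak 3.14, roach 1.61. Include each in turn until the next type's E/h falls below the running intake rate.
Rate on top 1: 0.09921. bleak: 3.14 > 0.09921 → include.
Rate on top 2: 1.303. roach: 1.61 > 1.303 → include.
Optimal diet: perch, bleak, roach — 3 of 3 types.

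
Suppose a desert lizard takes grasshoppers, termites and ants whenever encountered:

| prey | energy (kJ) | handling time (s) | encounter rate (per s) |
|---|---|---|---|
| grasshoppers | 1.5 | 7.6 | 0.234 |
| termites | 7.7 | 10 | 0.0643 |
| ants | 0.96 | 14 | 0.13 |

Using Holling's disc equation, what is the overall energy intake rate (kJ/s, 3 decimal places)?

0.185 kJ/s

R = (0.234×1.5 + 0.0643×7.7 + 0.13×0.96) / (1 + 0.234×7.6 + 0.0643×10 + 0.13×14) = 0.9709/5.241 = 0.1852 kJ/s.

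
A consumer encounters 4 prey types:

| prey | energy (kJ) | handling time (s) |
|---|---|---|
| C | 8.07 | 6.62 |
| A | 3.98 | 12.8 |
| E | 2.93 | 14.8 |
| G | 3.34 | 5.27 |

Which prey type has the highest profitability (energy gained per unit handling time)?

In descending order of E/h:
C: 8.07/6.62 = 1.22 kJ/s
G: 3.34/5.27 = 0.634 kJ/s
A: 3.98/12.8 = 0.311 kJ/s
E: 2.93/14.8 = 0.198 kJ/s

C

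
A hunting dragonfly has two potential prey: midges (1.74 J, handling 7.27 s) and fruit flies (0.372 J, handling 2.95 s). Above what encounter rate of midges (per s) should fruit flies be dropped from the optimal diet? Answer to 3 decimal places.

0.153 per s

The zero-one rule: include fruit flies iff E₂/h₂ > λE₁/(1+λh₁). Equality gives the switch point.
λE₁h₂ = E₂ + λE₂h₁ ⇒ λ = E₂/(E₁h₂ − E₂h₁) = 0.372/(5.133 − 2.704) = 0.1532 per s.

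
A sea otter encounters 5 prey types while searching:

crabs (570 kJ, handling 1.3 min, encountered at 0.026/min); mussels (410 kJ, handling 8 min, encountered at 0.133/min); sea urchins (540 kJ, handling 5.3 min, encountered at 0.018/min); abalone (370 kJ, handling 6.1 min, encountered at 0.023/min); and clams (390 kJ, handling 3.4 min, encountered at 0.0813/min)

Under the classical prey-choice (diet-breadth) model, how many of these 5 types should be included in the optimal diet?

5

Profitabilities (E/h, kJ/min): crabs 438, clams 115, sea urchins 102, abalone 60.7, mussels 51.2. Add prey in this order while the next type's profitability exceeds the intake rate on those already taken.
Rate on top 1: 14.34. clams: 115 > 14.34 → include.
Rate on top 2: 35.51. sea urchins: 102 > 35.51 → include.
Rate on top 3: 40.02. abalone: 60.7 > 40.02 → include.
Rate on top 4: 41.89. mussels: 51.2 > 41.89 → include.
Optimal diet: crabs, clams, sea urchins, abalone, mussels — 5 of 5 types.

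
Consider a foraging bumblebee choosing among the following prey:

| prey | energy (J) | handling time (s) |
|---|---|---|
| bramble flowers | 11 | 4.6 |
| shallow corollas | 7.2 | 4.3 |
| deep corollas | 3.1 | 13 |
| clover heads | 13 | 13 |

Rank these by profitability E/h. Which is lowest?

In descending order of E/h:
bramble flowers: 11/4.6 = 2.39 J/s
shallow corollas: 7.2/4.3 = 1.67 J/s
clover heads: 13/13 = 1 J/s
deep corollas: 3.1/13 = 0.238 J/s

deep corollas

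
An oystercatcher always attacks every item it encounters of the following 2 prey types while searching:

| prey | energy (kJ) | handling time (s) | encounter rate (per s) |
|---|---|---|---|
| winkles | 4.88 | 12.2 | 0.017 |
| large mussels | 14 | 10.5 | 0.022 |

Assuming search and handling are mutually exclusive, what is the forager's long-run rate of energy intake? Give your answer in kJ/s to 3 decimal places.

0.272 kJ/s

R = Σλ_iE_i / (1 + Σλ_ih_i)
Numerator: 0.017×4.88 + 0.022×14 = 0.391
Denominator: 1 + 0.017×12.2 + 0.022×10.5 = 1.438
R = 0.391/1.438 = 0.2718 kJ/s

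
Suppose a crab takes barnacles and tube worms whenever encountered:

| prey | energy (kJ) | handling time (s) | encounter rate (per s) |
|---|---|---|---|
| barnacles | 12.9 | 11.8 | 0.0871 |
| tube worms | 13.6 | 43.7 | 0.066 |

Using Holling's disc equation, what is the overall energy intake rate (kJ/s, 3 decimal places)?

0.411 kJ/s

Energy encountered per unit search time: 0.0871×12.9 + 0.066×13.6 = 2.021 kJ/s.
Handling time per unit search time: 0.0871×11.8 + 0.066×43.7 = 3.912.
Rate = 2.021/(1 + 3.912) = 0.4115 kJ/s.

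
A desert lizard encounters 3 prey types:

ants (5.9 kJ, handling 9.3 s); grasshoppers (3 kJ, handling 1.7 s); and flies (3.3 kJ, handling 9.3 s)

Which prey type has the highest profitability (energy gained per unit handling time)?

grasshoppers

Profitability E/h (kJ/s): ants = 5.9/9.3 = 0.634, grasshoppers = 3/1.7 = 1.76, flies = 3.3/9.3 = 0.355.
Ranked: grasshoppers > ants > flies.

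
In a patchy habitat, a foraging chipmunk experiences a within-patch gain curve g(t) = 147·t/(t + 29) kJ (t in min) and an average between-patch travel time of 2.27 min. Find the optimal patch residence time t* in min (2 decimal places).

Maximise g(t)/(T+t): set derivative to zero → g'(t)(T+t) = g(t).
g'(t) = 147·29/(t + 29)². Setting 147·29/(t+29)² = 147t/[(t+29)(2.27+t)] gives 29(2.27+t) = t(t+29), so t² = 29×2.27 = 65.83.
t* = √65.83 = 8.114 min.

8.11 min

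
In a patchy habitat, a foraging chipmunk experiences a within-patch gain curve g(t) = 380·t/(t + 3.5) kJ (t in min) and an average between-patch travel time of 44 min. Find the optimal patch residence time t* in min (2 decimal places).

12.41 min

Maximise g(t)/(T+t): set derivative to zero → g'(t)(T+t) = g(t).
g'(t) = 380·3.5/(t + 3.5)². Setting 380·3.5/(t+3.5)² = 380t/[(t+3.5)(44+t)] gives 3.5(44+t) = t(t+3.5), so t² = 3.5×44 = 154.
t* = √154 = 12.41 min.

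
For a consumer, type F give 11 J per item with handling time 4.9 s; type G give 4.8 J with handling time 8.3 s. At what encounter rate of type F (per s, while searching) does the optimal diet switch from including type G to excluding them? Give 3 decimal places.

0.071 per s

Drop type G once their profitability E₂/h₂ falls below the rate achievable on type F alone: E₂/h₂ = λE₁/(1 + λh₁).
Solve for λ: λE₁h₂ = E₂(1 + λh₁) → λ(E₁h₂ − E₂h₁) = E₂ → λ = E₂/(E₁h₂ − E₂h₁).
λ = 4.8/(11×8.3 − 4.8×4.9) = 4.8/67.78 = 0.07082 per s.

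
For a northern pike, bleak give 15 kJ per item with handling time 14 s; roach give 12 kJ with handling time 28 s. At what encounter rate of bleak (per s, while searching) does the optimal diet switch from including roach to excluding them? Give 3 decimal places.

At the threshold, the rate on bleak alone equals the profitability of roach: λ·15/(1 + λ·14) = 12/28 = 0.4286.
Rearranging, λ(15 − 0.4286×14) = 0.4286, so λ = 0.4286/9 = 0.04762 per s.

0.048 per s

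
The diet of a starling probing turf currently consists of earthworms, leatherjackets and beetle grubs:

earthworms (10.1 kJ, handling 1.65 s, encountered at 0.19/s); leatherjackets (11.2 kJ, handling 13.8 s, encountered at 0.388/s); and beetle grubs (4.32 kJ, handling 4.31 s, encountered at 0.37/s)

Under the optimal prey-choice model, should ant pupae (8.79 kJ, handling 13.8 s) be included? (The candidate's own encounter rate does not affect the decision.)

Intake rate on the current diet: R = (0.19×10.1 + 0.388×11.2 + 0.37×4.32) / (1 + 0.19×1.65 + 0.388×13.8 + 0.37×4.31) = 7.863/8.263 = 0.9516 kJ/s.
ant pupae: E/h = 8.79/13.8 = 0.637 kJ/s.
0.637 < 0.9516, so adding ant pupae would lower the average — exclude it.

No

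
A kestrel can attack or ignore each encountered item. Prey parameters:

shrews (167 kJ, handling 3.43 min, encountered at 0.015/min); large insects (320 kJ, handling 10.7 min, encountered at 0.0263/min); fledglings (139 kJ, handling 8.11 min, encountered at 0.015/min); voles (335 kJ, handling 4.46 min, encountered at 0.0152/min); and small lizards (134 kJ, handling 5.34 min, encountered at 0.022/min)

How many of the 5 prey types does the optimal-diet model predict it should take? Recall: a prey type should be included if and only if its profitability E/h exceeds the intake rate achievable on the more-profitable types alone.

5

Profitabilities (E/h, kJ/min): voles 75.1, shrews 48.7, large insects 29.9, small lizards 25.1, fledglings 17.1. Add prey in this order while the next type's profitability exceeds the intake rate on those already taken.
Rate on top 1: 4.769. shrews: 48.7 > 4.769 → include.
Rate on top 2: 6.788. large insects: 29.9 > 6.788 → include.
Rate on top 3: 11.43. small lizards: 25.1 > 11.43 → include.
Rate on top 4: 12.49. fledglings: 17.1 > 12.49 → include.
Optimal diet: voles, shrews, large insects, small lizards, fledglings — 5 of 5 types.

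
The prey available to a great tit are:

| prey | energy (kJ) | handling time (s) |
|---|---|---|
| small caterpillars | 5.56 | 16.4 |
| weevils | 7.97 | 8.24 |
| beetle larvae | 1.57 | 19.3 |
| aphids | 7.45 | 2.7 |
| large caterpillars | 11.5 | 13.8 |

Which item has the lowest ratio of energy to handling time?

Profitability E/h (kJ/s): small caterpillars = 5.56/16.4 = 0.339, weevils = 7.97/8.24 = 0.967, beetle larvae = 1.57/19.3 = 0.0813, aphids = 7.45/2.7 = 2.76, large caterpillars = 11.5/13.8 = 0.833.
Ranked: aphids > weevils > large caterpillars > small caterpillars > beetle larvae.

beetle larvae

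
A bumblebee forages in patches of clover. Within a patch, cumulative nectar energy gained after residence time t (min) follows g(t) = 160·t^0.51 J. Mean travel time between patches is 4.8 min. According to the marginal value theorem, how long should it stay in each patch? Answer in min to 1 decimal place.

5.0 min

By the marginal value theorem, leave when the instantaneous gain rate g'(t) equals the habitat-wide average g(t)/(T + t).
g'(t) = 0.51·160·t^-0.49. Setting 0.51·160·t^-0.49 = 160·t^0.51/(4.8+t) gives 0.51(4.8+t) = t, so 0.49·t = 0.51×4.8.
t* = 0.51×4.8/0.49 = 4.996 min.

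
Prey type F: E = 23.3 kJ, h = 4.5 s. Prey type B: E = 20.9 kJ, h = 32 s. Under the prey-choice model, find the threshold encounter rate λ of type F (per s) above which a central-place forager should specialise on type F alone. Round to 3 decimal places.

Drop type B once their profitability E₂/h₂ falls below the rate achievable on type F alone: E₂/h₂ = λE₁/(1 + λh₁).
Solve for λ: λE₁h₂ = E₂(1 + λh₁) → λ(E₁h₂ − E₂h₁) = E₂ → λ = E₂/(E₁h₂ − E₂h₁).
λ = 20.9/(23.3×32 − 20.9×4.5) = 20.9/651.6 = 0.03208 per s.

0.032 per s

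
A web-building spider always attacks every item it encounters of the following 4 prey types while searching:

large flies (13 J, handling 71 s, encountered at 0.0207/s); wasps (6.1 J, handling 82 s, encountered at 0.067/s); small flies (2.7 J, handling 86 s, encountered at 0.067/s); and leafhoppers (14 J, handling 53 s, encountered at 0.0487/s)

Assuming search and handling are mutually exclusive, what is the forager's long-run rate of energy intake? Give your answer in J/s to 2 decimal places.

0.09 J/s

Energy encountered per unit search time: 0.0207×13 + 0.067×6.1 + 0.067×2.7 + 0.0487×14 = 1.54 J/s.
Handling time per unit search time: 0.0207×71 + 0.067×82 + 0.067×86 + 0.0487×53 = 15.31.
Rate = 1.54/(1 + 15.31) = 0.09447 J/s.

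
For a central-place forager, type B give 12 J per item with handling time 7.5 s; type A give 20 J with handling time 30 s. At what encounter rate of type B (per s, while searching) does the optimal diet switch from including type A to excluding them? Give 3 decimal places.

0.095 per s

Drop type A once their profitability E₂/h₂ falls below the rate achievable on type B alone: E₂/h₂ = λE₁/(1 + λh₁).
Solve for λ: λE₁h₂ = E₂(1 + λh₁) → λ(E₁h₂ − E₂h₁) = E₂ → λ = E₂/(E₁h₂ − E₂h₁).
λ = 20/(12×30 − 20×7.5) = 20/210 = 0.09524 per s.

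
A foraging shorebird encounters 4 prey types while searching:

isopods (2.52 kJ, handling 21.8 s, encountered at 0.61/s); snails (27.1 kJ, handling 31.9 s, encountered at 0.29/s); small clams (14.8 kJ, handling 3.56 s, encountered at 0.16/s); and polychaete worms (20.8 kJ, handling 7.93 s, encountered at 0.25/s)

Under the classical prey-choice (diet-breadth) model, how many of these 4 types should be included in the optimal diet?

Rank by E/h (kJ/s): small clams 4.16, polychaete worms 2.62, snails 0.85, isopods 0.116. Include each in turn until the next type's E/h falls below the running intake rate.
Rate on top 1: 1.509. polychaete worms: 2.62 > 1.509 → include.
Rate on top 2: 2.131. snails: 0.85 < 2.131 → exclude; stop.
Optimal diet: small clams, polychaete worms — 2 of 4 types.

2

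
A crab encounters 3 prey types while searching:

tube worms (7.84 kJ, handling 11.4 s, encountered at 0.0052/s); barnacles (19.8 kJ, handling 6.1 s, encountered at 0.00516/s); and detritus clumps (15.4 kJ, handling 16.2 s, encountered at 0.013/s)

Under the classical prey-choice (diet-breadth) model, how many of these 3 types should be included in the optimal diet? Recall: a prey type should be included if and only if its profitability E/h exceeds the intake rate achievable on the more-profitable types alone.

3

E/h in descending order: barnacles 3.25, detritus clumps 0.951, tube worms 0.688 kJ/s. The optimal diet is the largest prefix of this list for which every included type satisfies E_i/h_i > R on the types above it.
Rate on top 1: 0.09905. detritus clumps: 0.951 > 0.09905 → include.
Rate on top 2: 0.2434. tube worms: 0.688 > 0.2434 → include.
Optimal diet: barnacles, detritus clumps, tube worms — 3 of 3 types.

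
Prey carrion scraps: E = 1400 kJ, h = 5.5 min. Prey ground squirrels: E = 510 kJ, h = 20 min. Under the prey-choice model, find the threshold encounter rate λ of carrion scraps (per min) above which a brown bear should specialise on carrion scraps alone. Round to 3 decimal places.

0.020 per min

Drop ground squirrels once their profitability E₂/h₂ falls below the rate achievable on carrion scraps alone: E₂/h₂ = λE₁/(1 + λh₁).
Solve for λ: λE₁h₂ = E₂(1 + λh₁) → λ(E₁h₂ − E₂h₁) = E₂ → λ = E₂/(E₁h₂ − E₂h₁).
λ = 510/(1400×20 − 510×5.5) = 510/2.52e+04 = 0.02024 per min.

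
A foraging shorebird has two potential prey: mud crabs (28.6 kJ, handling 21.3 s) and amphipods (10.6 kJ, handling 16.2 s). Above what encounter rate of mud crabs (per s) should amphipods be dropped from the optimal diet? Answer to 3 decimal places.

0.045 per s

At the threshold, the rate on mud crabs alone equals the profitability of amphipods: λ·28.6/(1 + λ·21.3) = 10.6/16.2 = 0.6543.
Rearranging, λ(28.6 − 0.6543×21.3) = 0.6543, so λ = 0.6543/14.66 = 0.04462 per s.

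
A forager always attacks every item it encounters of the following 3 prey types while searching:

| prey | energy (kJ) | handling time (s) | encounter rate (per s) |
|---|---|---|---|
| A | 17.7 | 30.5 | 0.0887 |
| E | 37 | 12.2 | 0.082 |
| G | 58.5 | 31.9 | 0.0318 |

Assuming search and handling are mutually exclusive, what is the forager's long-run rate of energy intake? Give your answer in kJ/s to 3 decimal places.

Energy encountered per unit search time: 0.0887×17.7 + 0.082×37 + 0.0318×58.5 = 6.464 kJ/s.
Handling time per unit search time: 0.0887×30.5 + 0.082×12.2 + 0.0318×31.9 = 4.72.
Rate = 6.464/(1 + 4.72) = 1.13 kJ/s.

1.130 kJ/s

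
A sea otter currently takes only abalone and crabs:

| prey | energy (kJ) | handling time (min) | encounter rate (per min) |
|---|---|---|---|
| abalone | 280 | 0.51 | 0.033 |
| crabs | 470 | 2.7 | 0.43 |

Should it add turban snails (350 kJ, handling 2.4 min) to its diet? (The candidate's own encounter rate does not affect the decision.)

Yes

Current rate: (0.033×280 + 0.43×470)/(1 + 0.033×0.51 + 0.43×2.7) = 97.04 kJ/min.
Profitability of turban snails: 350/2.4 = 145.8 kJ/min.
Since 145.8 > R, including turban snails increases the long-run rate.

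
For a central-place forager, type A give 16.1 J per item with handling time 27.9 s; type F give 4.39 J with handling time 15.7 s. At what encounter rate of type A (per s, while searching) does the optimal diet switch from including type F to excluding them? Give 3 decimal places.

0.034 per s

The zero-one rule: include type F iff E₂/h₂ > λE₁/(1+λh₁). Equality gives the switch point.
λE₁h₂ = E₂ + λE₂h₁ ⇒ λ = E₂/(E₁h₂ − E₂h₁) = 4.39/(252.8 − 122.5) = 0.03369 per s.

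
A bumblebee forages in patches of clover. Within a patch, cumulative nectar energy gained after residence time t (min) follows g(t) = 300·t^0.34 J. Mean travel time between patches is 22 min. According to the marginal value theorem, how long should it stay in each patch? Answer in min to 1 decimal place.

Optimal t* satisfies g'(t*) = g(t*)/(T + t*).
g'(t) = 0.34·300·t^-0.66. Setting 0.34·300·t^-0.66 = 300·t^0.34/(22+t) gives 0.34(22+t) = t, so 0.66·t = 0.34×22.
t* = 0.34×22/0.66 = 11.33 min.

11.3 min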